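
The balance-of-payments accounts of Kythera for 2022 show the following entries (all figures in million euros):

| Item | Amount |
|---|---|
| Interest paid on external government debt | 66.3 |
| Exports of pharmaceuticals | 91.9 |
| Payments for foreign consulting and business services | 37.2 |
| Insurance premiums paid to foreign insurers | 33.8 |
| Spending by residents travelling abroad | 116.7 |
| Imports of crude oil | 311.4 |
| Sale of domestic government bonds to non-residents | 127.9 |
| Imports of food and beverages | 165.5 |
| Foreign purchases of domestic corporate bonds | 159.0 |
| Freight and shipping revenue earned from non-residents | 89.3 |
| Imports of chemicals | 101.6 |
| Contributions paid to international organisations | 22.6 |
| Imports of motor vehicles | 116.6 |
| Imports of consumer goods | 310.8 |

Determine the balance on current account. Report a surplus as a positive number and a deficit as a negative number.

-1101.3

Goods: -116.6 - 165.5 - 311.4 + 91.9 - 101.6 - 310.8 = -914.0
Services: -37.2 + 89.3 - 33.8 - 116.7 = -98.4
Primary income: -66.3
Secondary income: -22.6
Current account = (-914.0) + (-98.4) + (-66.3) + (-22.6) = -1101.3
(Excluded from the current account — financial account: sale of domestic government bonds to non-residents 127.9, foreign purchases of domestic corporate bonds 159.0.)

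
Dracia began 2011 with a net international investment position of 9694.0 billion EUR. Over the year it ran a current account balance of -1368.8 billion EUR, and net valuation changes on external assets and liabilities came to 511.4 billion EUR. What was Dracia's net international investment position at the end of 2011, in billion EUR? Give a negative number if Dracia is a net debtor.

Change in NIIP = current account + net valuation change = -1368.8 + 511.4 = -857.4
End-of-year NIIP = 9694.0 + (-857.4) = 8836.6

8836.6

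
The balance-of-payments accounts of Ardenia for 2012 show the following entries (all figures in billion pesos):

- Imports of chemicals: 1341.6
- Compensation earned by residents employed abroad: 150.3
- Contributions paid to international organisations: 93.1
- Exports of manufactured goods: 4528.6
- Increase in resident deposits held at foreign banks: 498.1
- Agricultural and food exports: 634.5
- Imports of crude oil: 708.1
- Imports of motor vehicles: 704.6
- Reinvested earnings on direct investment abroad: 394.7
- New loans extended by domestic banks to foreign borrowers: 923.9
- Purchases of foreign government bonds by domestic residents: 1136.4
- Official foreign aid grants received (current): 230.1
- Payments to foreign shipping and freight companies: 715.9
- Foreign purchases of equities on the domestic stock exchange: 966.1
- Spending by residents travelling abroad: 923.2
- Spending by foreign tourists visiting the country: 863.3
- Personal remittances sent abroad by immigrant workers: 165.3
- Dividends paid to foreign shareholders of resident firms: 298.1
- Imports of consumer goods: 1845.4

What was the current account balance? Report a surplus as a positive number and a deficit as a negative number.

6.2

Goods: 4528.6 - 708.1 - 1341.6 + 634.5 - 1845.4 - 704.6 = 563.4
Services: -715.9 - 923.2 + 863.3 = -775.8
Primary income: 150.3 - 298.1 + 394.7 = 246.9
Secondary income: -93.1 - 165.3 + 230.1 = -28.3
Current account = 563.4 + (-775.8) + 246.9 + (-28.3) = 6.2
(Excluded from the current account — financial account: increase in resident deposits held at foreign banks 498.1, new loans extended by domestic banks to foreign borrowers 923.9, purchases of foreign government bonds by domestic residents 1136.4, foreign purchases of equities on the domestic stock exchange 966.1.)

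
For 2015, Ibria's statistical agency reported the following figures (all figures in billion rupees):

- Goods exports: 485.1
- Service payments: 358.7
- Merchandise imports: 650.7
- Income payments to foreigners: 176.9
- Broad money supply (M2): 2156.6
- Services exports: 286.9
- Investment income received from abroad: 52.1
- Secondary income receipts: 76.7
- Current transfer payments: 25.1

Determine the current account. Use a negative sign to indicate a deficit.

-310.6

Goods balance = 485.1 - 650.7 = -165.6
Services balance = 286.9 - 358.7 = -71.8
Trade balance (goods + services) = -165.6 + (-71.8) = -237.4
Net primary income = 52.1 - 176.9 = -124.8
Net secondary income = 76.7 - 25.1 = 51.6
Current account = -237.4 + (-124.8) + 51.6 = -310.6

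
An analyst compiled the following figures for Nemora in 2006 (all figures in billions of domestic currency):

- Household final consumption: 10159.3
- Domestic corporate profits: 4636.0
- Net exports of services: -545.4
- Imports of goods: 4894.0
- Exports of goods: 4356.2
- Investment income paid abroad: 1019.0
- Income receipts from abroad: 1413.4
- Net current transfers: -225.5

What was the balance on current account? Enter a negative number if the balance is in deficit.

-914.3

Goods balance = 4356.2 - 4894.0 = -537.8
Services balance = -545.4
Trade balance (goods + services) = -537.8 + (-545.4) = -1083.2
Net primary income = 1413.4 - 1019.0 = 394.4
Net secondary income = -225.5
Current account = -1083.2 + 394.4 + (-225.5) = -914.3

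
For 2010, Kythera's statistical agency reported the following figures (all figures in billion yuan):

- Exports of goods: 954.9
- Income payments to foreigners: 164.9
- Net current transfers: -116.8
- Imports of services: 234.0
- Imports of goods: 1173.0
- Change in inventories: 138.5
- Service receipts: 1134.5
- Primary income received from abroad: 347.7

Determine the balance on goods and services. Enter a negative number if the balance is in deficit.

Goods balance = 954.9 - 1173.0 = -218.1
Services balance = 1134.5 - 234.0 = 900.5
Trade balance (goods + services) = -218.1 + 900.5 = 682.4

682.4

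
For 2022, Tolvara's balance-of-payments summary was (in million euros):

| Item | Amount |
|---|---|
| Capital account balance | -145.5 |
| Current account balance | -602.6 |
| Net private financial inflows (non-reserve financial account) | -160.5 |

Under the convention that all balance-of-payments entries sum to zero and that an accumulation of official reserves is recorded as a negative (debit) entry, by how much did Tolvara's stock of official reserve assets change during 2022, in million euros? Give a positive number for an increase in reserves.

Official reserve transactions balance = -((-602.6) + (-145.5) + (-160.5)) = 908.6
An accumulation of reserves is recorded as a debit (negative entry), so the change in the stock of reserves is the negative of that balance.
Change in official reserves = -(908.6) = -908.6

-908.6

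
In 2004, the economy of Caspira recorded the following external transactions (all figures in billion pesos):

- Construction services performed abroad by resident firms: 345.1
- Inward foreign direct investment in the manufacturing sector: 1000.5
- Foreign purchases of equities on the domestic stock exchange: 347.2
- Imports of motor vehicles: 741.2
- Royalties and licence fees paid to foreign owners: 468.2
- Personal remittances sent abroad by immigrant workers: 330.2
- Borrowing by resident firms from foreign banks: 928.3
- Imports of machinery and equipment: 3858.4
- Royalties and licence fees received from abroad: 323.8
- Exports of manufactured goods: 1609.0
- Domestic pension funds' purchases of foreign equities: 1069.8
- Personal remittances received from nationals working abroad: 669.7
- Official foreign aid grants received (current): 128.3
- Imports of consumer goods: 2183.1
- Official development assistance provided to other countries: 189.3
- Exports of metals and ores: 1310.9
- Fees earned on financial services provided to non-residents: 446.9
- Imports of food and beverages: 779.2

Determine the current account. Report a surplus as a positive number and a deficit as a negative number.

-3715.9

Goods: -779.2 - 741.2 + 1310.9 - 2183.1 - 3858.4 + 1609.0 = -4642.0
Services: -468.2 + 323.8 + 446.9 + 345.1 = 647.6
Secondary income: 669.7 - 189.3 + 128.3 - 330.2 = 278.5
Current account = (-4642.0) + 647.6 + 278.5 = -3715.9
(Excluded from the current account — financial account: inward foreign direct investment in the manufacturing sector 1000.5, foreign purchases of equities on the domestic stock exchange 347.2, borrowing by resident firms from foreign banks 928.3, domestic pension funds' purchases of foreign equities 1069.8.)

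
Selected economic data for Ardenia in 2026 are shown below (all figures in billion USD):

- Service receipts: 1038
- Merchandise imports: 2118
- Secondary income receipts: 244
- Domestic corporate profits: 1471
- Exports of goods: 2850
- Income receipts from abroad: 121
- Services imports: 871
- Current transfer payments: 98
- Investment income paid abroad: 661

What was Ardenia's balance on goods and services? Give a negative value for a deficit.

Goods balance = 2850 - 2118 = 732
Services balance = 1038 - 871 = 167
Trade balance (goods + services) = 732 + 167 = 899

899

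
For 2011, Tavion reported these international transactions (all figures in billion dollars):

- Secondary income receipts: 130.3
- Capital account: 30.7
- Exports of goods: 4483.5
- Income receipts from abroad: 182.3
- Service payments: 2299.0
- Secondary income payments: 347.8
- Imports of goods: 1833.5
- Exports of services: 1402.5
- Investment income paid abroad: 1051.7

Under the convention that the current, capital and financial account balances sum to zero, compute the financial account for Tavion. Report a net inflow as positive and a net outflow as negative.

Goods balance = 4483.5 - 1833.5 = 2650.0
Services balance = 1402.5 - 2299.0 = -896.5
Trade balance (goods + services) = 2650.0 + (-896.5) = 1753.5
Net primary income = 182.3 - 1051.7 = -869.4
Net secondary income = 130.3 - 347.8 = -217.5
Current account = 1753.5 + (-869.4) + (-217.5) = 666.6
Financial account = -(666.6 + 30.7) = -697.3

-697.3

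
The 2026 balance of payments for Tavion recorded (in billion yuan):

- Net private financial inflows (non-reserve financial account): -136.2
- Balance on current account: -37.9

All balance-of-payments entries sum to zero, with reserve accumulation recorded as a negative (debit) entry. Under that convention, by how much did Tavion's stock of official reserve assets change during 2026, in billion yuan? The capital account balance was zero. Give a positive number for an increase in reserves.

Official reserve transactions balance = -((-37.9) + (-136.2)) = 174.1
An accumulation of reserves is recorded as a debit (negative entry), so the change in the stock of reserves is the negative of that balance.
Change in official reserves = -(174.1) = -174.1

-174.1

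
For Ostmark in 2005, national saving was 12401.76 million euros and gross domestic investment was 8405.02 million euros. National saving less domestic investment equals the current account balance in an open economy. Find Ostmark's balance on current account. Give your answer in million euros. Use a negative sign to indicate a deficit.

3996.74

CA = S - I = 12401.76 - 8405.02 = 3996.74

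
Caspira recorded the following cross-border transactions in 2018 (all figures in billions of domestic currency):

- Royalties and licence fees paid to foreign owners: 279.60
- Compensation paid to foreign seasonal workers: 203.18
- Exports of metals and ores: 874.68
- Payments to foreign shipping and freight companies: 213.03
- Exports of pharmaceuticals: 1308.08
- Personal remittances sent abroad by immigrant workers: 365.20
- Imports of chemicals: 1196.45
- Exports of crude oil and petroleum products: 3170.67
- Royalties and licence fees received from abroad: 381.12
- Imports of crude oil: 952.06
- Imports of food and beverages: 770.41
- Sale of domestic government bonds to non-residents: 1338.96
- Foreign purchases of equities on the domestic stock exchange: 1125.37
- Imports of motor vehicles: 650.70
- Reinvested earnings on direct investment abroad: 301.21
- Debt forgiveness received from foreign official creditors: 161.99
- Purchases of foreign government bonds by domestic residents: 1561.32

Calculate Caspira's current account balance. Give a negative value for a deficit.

1405.13

Goods: 3170.67 - 650.70 - 952.06 - 1196.45 + 874.68 + 1308.08 - 770.41 = 1783.81
Services: 381.12 - 279.60 - 213.03 = -111.51
Primary income: -203.18 + 301.21 = 98.03
Secondary income: -365.20
Current account = 1783.81 + (-111.51) + 98.03 + (-365.20) = 1405.13
(Excluded from the current account — financial account: sale of domestic government bonds to non-residents 1338.96, foreign purchases of equities on the domestic stock exchange 1125.37, purchases of foreign government bonds by domestic residents 1561.32; capital account: debt forgiveness received from foreign official creditors 161.99.)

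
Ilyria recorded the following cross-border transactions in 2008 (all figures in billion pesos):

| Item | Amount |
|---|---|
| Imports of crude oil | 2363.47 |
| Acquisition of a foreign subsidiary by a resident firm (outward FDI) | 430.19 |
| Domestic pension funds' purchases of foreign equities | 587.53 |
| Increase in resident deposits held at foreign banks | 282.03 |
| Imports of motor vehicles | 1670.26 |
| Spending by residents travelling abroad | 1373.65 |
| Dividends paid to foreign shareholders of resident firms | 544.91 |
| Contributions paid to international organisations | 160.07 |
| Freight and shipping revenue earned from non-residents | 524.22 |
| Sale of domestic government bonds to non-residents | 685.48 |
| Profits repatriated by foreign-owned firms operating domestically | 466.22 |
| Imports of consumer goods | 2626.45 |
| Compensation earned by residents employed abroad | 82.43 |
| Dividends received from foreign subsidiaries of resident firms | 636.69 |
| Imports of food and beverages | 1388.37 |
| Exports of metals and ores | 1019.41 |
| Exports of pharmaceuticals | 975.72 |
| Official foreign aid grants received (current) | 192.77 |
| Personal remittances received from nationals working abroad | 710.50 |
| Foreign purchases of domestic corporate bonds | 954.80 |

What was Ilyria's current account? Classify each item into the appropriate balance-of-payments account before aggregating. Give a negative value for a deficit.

-6451.66

Goods: 1019.41 + 975.72 - 2626.45 - 1670.26 - 1388.37 - 2363.47 = -6053.42
Services: -1373.65 + 524.22 = -849.43
Primary income: -544.91 + 82.43 + 636.69 - 466.22 = -292.01
Secondary income: -160.07 + 192.77 + 710.50 = 743.20
Current account = (-6053.42) + (-849.43) + (-292.01) + 743.20 = -6451.66
(Excluded from the current account — financial account: acquisition of a foreign subsidiary by a resident firm (outward FDI) 430.19, domestic pension funds' purchases of foreign equities 587.53, increase in resident deposits held at foreign banks 282.03, sale of domestic government bonds to non-residents 685.48, foreign purchases of domestic corporate bonds 954.80.)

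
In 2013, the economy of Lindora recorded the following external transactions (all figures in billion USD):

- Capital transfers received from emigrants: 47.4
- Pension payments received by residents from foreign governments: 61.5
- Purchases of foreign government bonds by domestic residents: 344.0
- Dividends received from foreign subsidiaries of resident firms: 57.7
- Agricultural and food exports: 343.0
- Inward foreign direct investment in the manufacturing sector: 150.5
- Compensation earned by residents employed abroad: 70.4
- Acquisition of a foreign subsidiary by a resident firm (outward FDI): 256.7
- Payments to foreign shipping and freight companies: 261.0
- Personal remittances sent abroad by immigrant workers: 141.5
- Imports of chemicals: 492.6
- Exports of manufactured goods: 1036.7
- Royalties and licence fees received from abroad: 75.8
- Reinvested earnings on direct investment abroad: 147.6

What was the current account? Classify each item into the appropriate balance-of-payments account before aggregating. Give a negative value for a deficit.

897.6

Goods: 1036.7 - 492.6 + 343.0 = 887.1
Services: 75.8 - 261.0 = -185.2
Primary income: 57.7 + 70.4 + 147.6 = 275.7
Secondary income: -141.5 + 61.5 = -80.0
Current account = 887.1 + (-185.2) + 275.7 + (-80.0) = 897.6
(Excluded from the current account — capital account: capital transfers received from emigrants 47.4; financial account: purchases of foreign government bonds by domestic residents 344.0, inward foreign direct investment in the manufacturing sector 150.5, acquisition of a foreign subsidiary by a resident firm (outward FDI) 256.7.)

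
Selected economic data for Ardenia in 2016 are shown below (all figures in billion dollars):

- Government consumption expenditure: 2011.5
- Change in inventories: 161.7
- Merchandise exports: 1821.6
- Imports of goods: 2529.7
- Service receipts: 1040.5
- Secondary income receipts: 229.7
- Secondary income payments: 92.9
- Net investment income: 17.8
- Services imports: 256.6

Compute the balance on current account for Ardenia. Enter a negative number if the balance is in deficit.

230.4

Goods balance = 1821.6 - 2529.7 = -708.1
Services balance = 1040.5 - 256.6 = 783.9
Trade balance (goods + services) = -708.1 + 783.9 = 75.8
Net primary income = 17.8
Net secondary income = 229.7 - 92.9 = 136.8
Current account = 75.8 + 17.8 + 136.8 = 230.4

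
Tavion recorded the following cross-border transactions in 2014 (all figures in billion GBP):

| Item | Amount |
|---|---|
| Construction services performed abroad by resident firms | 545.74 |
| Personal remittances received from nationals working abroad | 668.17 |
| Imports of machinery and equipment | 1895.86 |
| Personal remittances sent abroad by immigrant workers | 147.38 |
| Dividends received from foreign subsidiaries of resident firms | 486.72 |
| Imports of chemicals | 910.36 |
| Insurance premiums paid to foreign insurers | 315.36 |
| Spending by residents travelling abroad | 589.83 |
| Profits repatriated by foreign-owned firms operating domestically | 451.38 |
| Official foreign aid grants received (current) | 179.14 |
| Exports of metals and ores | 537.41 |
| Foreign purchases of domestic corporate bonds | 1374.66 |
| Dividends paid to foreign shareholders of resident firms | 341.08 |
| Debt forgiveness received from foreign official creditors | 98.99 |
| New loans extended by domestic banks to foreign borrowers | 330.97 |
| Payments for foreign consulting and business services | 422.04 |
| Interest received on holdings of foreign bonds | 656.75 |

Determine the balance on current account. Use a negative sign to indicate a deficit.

-1999.36

Goods: 537.41 - 1895.86 - 910.36 = -2268.81
Services: -422.04 + 545.74 - 315.36 - 589.83 = -781.49
Primary income: 486.72 - 451.38 - 341.08 + 656.75 = 351.01
Secondary income: 668.17 + 179.14 - 147.38 = 699.93
Current account = (-2268.81) + (-781.49) + 351.01 + 699.93 = -1999.36
(Excluded from the current account — financial account: foreign purchases of domestic corporate bonds 1374.66, new loans extended by domestic banks to foreign borrowers 330.97; capital account: debt forgiveness received from foreign official creditors 98.99.)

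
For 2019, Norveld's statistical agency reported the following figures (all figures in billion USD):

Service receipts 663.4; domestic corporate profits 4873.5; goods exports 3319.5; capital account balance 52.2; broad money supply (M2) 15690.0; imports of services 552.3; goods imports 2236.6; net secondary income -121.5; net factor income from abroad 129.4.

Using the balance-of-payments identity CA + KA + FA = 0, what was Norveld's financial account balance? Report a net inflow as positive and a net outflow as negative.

-1254.1

Goods balance = 3319.5 - 2236.6 = 1082.9
Services balance = 663.4 - 552.3 = 111.1
Trade balance (goods + services) = 1082.9 + 111.1 = 1194.0
Net primary income = 129.4
Net secondary income = -121.5
Current account = 1194.0 + 129.4 + (-121.5) = 1201.9
Financial account = -(1201.9 + 52.2) = -1254.1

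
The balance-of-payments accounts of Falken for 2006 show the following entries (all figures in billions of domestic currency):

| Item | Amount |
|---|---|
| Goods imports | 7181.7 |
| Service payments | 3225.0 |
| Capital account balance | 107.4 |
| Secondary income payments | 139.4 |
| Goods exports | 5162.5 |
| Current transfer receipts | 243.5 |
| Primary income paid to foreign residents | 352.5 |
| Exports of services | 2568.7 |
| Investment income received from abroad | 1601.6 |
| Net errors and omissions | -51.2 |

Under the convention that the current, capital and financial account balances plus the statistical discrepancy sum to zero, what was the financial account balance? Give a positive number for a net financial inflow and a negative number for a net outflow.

Goods balance = 5162.5 - 7181.7 = -2019.2
Services balance = 2568.7 - 3225.0 = -656.3
Trade balance (goods + services) = -2019.2 + (-656.3) = -2675.5
Net primary income = 1601.6 - 352.5 = 1249.1
Net secondary income = 243.5 - 139.4 = 104.1
Current account = -2675.5 + 1249.1 + 104.1 = -1322.3
Financial account = -(-1322.3 + 107.4 + (-51.2)) = 1266.1

1266.1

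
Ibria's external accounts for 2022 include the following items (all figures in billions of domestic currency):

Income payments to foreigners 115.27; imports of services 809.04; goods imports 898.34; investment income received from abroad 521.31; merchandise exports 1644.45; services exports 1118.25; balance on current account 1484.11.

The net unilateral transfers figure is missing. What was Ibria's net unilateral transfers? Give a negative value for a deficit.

Current account = goods balance + services balance + net primary income + net secondary income
Sum of the known components = 1461.36
Net unilateral transfers = CA - (known components) = 1484.11 - 1461.36 = 22.75

22.75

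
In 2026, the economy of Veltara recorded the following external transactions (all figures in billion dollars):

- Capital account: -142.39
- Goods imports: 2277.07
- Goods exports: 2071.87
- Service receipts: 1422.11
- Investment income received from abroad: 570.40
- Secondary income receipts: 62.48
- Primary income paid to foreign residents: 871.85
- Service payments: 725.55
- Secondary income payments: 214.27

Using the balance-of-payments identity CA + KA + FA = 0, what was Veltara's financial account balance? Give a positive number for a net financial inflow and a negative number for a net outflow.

104.27

Goods balance = 2071.87 - 2277.07 = -205.20
Services balance = 1422.11 - 725.55 = 696.56
Trade balance (goods + services) = -205.20 + 696.56 = 491.36
Net primary income = 570.40 - 871.85 = -301.45
Net secondary income = 62.48 - 214.27 = -151.79
Current account = 491.36 + (-301.45) + (-151.79) = 38.12
Financial account = -(38.12 + (-142.39)) = 104.27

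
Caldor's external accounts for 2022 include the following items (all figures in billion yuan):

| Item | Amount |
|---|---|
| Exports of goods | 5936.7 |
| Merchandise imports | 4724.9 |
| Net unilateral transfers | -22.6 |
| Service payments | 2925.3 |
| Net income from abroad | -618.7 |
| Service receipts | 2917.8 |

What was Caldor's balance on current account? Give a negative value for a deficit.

563.0

Goods balance = 5936.7 - 4724.9 = 1211.8
Services balance = 2917.8 - 2925.3 = -7.5
Trade balance (goods + services) = 1211.8 + (-7.5) = 1204.3
Net primary income = -618.7
Net secondary income = -22.6
Current account = 1204.3 + (-618.7) + (-22.6) = 563.0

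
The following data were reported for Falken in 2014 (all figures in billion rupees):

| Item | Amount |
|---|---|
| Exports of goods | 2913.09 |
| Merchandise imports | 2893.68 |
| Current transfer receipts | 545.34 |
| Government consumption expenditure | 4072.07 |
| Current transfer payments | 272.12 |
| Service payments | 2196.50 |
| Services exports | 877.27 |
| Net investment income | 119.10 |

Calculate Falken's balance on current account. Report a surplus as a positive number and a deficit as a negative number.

Goods balance = 2913.09 - 2893.68 = 19.41
Services balance = 877.27 - 2196.50 = -1319.23
Trade balance (goods + services) = 19.41 + (-1319.23) = -1299.82
Net primary income = 119.10
Net secondary income = 545.34 - 272.12 = 273.22
Current account = -1299.82 + 119.10 + 273.22 = -907.50

-907.50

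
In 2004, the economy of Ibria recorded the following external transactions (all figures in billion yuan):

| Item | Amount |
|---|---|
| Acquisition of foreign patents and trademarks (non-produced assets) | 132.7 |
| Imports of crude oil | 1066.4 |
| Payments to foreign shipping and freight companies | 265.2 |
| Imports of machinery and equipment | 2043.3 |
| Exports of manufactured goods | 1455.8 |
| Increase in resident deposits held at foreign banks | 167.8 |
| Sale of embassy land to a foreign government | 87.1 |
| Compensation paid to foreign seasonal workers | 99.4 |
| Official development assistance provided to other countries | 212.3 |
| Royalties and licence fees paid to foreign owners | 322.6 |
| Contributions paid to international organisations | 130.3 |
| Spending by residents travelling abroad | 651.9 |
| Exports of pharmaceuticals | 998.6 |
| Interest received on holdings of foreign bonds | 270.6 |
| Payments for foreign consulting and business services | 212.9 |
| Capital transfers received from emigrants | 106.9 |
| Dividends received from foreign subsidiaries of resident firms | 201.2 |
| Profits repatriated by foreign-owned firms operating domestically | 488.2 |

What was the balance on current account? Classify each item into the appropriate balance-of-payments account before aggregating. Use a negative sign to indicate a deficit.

-2566.3

Goods: 1455.8 - 2043.3 - 1066.4 + 998.6 = -655.3
Services: -322.6 - 651.9 - 265.2 - 212.9 = -1452.6
Primary income: 201.2 + 270.6 - 99.4 - 488.2 = -115.8
Secondary income: -212.3 - 130.3 = -342.6
Current account = (-655.3) + (-1452.6) + (-115.8) + (-342.6) = -2566.3
(Excluded from the current account — capital account: acquisition of foreign patents and trademarks (non-produced assets) 132.7, sale of embassy land to a foreign government 87.1, capital transfers received from emigrants 106.9; financial account: increase in resident deposits held at foreign banks 167.8.)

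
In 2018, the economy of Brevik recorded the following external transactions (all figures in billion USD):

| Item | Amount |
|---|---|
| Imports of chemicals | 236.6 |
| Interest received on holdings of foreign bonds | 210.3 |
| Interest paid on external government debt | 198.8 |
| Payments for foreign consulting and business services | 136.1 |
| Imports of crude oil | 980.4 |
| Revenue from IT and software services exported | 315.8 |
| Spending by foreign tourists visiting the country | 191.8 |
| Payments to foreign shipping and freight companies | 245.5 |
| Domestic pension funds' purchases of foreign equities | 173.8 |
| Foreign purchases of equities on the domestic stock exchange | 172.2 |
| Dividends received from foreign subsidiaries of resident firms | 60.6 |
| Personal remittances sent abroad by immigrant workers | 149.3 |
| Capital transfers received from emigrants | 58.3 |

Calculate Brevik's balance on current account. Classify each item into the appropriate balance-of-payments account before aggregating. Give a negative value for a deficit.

-1168.2

Goods: -980.4 - 236.6 = -1217.0
Services: 315.8 + 191.8 - 136.1 - 245.5 = 126.0
Primary income: 60.6 - 198.8 + 210.3 = 72.1
Secondary income: -149.3
Current account = (-1217.0) + 126.0 + 72.1 + (-149.3) = -1168.2
(Excluded from the current account — financial account: domestic pension funds' purchases of foreign equities 173.8, foreign purchases of equities on the domestic stock exchange 172.2; capital account: capital transfers received from emigrants 58.3.)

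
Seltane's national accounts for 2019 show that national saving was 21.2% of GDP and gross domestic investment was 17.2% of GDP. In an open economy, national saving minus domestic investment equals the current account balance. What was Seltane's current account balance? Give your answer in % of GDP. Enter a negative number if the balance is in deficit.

4.0

S - I = CA (net lending to the rest of the world).
CA = S - I = 21.2 - 17.2 = 4.0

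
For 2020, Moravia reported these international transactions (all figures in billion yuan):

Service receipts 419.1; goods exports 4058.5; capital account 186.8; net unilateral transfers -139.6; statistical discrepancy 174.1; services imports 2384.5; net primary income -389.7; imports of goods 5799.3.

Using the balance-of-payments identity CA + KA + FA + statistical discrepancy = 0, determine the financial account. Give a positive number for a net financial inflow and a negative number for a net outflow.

Goods balance = 4058.5 - 5799.3 = -1740.8
Services balance = 419.1 - 2384.5 = -1965.4
Trade balance (goods + services) = -1740.8 + (-1965.4) = -3706.2
Net primary income = -389.7
Net secondary income = -139.6
Current account = -3706.2 + (-389.7) + (-139.6) = -4235.5
Financial account = -(-4235.5 + 186.8 + 174.1) = 3874.6

3874.6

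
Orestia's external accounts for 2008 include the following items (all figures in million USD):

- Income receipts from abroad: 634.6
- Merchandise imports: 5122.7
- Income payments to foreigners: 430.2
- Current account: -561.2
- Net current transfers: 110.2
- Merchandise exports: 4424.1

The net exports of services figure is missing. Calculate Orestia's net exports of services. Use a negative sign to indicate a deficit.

Current account = goods balance + services balance + net primary income + net secondary income
Sum of the known components = -384.0
Net exports of services = CA - (known components) = -561.2 - (-384.0) = -177.2

-177.2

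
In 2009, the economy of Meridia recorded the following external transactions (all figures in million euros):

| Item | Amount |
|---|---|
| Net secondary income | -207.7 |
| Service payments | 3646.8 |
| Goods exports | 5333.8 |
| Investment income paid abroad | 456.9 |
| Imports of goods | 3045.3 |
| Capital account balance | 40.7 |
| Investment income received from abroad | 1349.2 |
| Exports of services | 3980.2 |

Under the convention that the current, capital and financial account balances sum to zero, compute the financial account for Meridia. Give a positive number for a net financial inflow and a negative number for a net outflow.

-3347.2

Goods balance = 5333.8 - 3045.3 = 2288.5
Services balance = 3980.2 - 3646.8 = 333.4
Trade balance (goods + services) = 2288.5 + 333.4 = 2621.9
Net primary income = 1349.2 - 456.9 = 892.3
Net secondary income = -207.7
Current account = 2621.9 + 892.3 + (-207.7) = 3306.5
Financial account = -(3306.5 + 40.7) = -3347.2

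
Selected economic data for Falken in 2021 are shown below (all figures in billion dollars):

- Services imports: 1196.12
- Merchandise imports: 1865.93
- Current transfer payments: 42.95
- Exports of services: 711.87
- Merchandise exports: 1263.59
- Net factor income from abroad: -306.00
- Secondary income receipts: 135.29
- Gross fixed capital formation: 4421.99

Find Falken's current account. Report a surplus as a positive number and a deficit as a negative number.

-1300.25

Goods balance = 1263.59 - 1865.93 = -602.34
Services balance = 711.87 - 1196.12 = -484.25
Trade balance (goods + services) = -602.34 + (-484.25) = -1086.59
Net primary income = -306.00
Net secondary income = 135.29 - 42.95 = 92.34
Current account = -1086.59 + (-306.00) + 92.34 = -1300.25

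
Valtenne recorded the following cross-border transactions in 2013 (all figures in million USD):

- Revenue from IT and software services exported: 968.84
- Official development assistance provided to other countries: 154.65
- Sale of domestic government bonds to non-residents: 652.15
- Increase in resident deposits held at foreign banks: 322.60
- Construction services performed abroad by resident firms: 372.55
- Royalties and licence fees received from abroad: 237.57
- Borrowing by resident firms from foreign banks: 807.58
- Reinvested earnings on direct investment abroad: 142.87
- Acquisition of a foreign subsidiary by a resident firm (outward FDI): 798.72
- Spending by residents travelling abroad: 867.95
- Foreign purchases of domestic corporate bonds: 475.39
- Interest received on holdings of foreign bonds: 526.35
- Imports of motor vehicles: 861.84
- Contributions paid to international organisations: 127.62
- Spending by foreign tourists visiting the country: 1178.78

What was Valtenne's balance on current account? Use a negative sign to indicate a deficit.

Goods: -861.84
Services: 372.55 + 968.84 - 867.95 + 1178.78 + 237.57 = 1889.79
Primary income: 526.35 + 142.87 = 669.22
Secondary income: -154.65 - 127.62 = -282.27
Current account = (-861.84) + 1889.79 + 669.22 + (-282.27) = 1414.90
(Excluded from the current account — financial account: sale of domestic government bonds to non-residents 652.15, increase in resident deposits held at foreign banks 322.60, borrowing by resident firms from foreign banks 807.58, acquisition of a foreign subsidiary by a resident firm (outward FDI) 798.72, foreign purchases of domestic corporate bonds 475.39.)

1414.90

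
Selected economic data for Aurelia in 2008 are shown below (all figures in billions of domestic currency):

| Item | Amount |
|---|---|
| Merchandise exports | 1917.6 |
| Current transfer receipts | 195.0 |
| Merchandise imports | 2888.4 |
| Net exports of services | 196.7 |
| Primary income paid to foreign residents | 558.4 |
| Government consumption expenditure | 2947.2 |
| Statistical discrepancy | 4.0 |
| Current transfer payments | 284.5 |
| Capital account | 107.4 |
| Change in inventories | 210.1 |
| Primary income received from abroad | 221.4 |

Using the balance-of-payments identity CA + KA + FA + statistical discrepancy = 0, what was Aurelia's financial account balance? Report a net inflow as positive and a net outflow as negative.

1089.2

Goods balance = 1917.6 - 2888.4 = -970.8
Services balance = 196.7
Trade balance (goods + services) = -970.8 + 196.7 = -774.1
Net primary income = 221.4 - 558.4 = -337.0
Net secondary income = 195.0 - 284.5 = -89.5
Current account = -774.1 + (-337.0) + (-89.5) = -1200.6
Financial account = -(-1200.6 + 107.4 + 4.0) = 1089.2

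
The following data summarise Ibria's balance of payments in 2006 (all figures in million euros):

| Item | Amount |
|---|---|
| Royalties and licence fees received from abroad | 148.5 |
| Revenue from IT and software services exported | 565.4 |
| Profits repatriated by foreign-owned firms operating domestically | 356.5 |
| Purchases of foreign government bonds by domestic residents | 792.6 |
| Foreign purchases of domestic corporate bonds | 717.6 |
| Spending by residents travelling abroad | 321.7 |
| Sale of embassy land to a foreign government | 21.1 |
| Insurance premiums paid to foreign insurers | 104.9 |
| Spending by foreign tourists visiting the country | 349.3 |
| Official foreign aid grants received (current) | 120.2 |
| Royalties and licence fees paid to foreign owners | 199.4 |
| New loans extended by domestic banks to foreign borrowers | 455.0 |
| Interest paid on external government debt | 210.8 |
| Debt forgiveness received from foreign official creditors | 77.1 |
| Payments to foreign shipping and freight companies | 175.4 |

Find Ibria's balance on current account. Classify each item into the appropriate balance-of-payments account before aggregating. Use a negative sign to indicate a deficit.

Services: 148.5 + 565.4 - 104.9 - 175.4 - 321.7 + 349.3 - 199.4 = 261.8
Primary income: -356.5 - 210.8 = -567.3
Secondary income: 120.2
Current account = 261.8 + (-567.3) + 120.2 = -185.3
(Excluded from the current account — financial account: purchases of foreign government bonds by domestic residents 792.6, foreign purchases of domestic corporate bonds 717.6, new loans extended by domestic banks to foreign borrowers 455.0; capital account: sale of embassy land to a foreign government 21.1, debt forgiveness received from foreign official creditors 77.1.)

-185.3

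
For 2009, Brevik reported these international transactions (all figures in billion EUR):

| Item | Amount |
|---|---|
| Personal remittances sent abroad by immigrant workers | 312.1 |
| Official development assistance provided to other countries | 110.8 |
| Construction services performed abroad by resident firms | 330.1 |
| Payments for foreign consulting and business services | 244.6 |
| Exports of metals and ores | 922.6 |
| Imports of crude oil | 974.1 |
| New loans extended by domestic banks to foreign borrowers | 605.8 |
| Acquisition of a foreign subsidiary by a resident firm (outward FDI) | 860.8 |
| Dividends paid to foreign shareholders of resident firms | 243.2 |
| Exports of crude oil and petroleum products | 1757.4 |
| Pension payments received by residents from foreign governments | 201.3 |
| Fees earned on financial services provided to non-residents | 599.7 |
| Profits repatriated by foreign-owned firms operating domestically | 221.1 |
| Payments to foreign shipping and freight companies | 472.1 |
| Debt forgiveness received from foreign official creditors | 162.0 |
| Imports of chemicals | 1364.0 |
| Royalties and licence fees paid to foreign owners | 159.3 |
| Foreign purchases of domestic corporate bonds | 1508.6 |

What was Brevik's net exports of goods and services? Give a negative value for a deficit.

395.7

Goods: -1364.0 + 922.6 - 974.1 + 1757.4 = 341.9
Services: 330.1 - 244.6 - 472.1 - 159.3 + 599.7 = 53.8
Trade balance = 341.9 + 53.8 = 395.7
(Excluded from the trade balance — secondary income: personal remittances sent abroad by immigrant workers 312.1, official development assistance provided to other countries 110.8, pension payments received by residents from foreign governments 201.3; financial account: new loans extended by domestic banks to foreign borrowers 605.8, acquisition of a foreign subsidiary by a resident firm (outward FDI) 860.8, foreign purchases of domestic corporate bonds 1508.6; primary income: dividends paid to foreign shareholders of resident firms 243.2, profits repatriated by foreign-owned firms operating domestically 221.1; capital account: debt forgiveness received from foreign official creditors 162.0.)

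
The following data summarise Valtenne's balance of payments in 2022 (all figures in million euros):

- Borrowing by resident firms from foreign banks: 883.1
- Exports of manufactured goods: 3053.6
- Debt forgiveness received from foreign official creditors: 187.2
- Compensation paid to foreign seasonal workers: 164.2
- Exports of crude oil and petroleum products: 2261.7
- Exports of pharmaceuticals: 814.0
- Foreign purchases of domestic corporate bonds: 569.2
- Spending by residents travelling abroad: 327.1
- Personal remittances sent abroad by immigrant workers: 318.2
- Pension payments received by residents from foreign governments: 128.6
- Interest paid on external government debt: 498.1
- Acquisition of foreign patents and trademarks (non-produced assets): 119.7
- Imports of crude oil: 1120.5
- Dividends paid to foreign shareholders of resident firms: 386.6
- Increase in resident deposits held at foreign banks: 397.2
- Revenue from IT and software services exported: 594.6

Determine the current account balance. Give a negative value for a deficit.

4037.8

Goods: -1120.5 + 3053.6 + 814.0 + 2261.7 = 5008.8
Services: 594.6 - 327.1 = 267.5
Primary income: -164.2 - 498.1 - 386.6 = -1048.9
Secondary income: -318.2 + 128.6 = -189.6
Current account = 5008.8 + 267.5 + (-1048.9) + (-189.6) = 4037.8
(Excluded from the current account — financial account: borrowing by resident firms from foreign banks 883.1, foreign purchases of domestic corporate bonds 569.2, increase in resident deposits held at foreign banks 397.2; capital account: debt forgiveness received from foreign official creditors 187.2, acquisition of foreign patents and trademarks (non-produced assets) 119.7.)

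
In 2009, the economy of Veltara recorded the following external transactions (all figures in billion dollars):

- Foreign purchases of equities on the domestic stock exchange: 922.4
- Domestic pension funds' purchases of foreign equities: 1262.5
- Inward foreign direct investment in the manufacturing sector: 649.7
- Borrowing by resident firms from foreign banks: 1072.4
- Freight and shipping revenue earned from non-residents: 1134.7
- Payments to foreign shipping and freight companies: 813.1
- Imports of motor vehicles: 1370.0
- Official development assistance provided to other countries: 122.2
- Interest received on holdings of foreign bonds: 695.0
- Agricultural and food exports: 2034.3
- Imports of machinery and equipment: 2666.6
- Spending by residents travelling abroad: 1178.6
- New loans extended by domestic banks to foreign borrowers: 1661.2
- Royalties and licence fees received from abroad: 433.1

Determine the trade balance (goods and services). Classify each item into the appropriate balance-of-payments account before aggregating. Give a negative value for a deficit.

-2426.2

Goods: -1370.0 + 2034.3 - 2666.6 = -2002.3
Services: 433.1 - 1178.6 + 1134.7 - 813.1 = -423.9
Trade balance = -2002.3 + (-423.9) = -2426.2
(Excluded from the trade balance — financial account: foreign purchases of equities on the domestic stock exchange 922.4, domestic pension funds' purchases of foreign equities 1262.5, inward foreign direct investment in the manufacturing sector 649.7, borrowing by resident firms from foreign banks 1072.4, new loans extended by domestic banks to foreign borrowers 1661.2; secondary income: official development assistance provided to other countries 122.2; primary income: interest received on holdings of foreign bonds 695.0.)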